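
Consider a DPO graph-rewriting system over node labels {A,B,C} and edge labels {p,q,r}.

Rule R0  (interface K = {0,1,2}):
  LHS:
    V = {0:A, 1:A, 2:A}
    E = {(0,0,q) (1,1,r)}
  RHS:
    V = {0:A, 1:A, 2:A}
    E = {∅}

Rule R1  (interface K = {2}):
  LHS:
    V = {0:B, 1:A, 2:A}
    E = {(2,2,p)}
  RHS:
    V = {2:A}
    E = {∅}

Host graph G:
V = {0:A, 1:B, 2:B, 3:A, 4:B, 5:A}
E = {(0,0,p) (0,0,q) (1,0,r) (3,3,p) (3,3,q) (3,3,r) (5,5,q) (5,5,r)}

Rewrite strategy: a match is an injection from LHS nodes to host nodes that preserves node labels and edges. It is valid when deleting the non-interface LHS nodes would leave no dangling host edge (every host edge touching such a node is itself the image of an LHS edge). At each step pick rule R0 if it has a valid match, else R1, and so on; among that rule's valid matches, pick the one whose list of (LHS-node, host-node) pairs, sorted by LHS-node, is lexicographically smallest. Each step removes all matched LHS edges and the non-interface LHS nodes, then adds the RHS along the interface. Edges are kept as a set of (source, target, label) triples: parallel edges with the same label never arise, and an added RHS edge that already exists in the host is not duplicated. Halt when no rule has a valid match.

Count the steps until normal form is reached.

start.  V:6 E:8  edges: 0-p->0 0-q->0 1-r->0 3-p->3 3-q->3 3-r->3 5-q->5 5-r->5
1. fire R0 via {0↦0, 1↦3, 2↦5}  →  V:6 E:6  edges: 0-p->0 1-r->0 3-p->3 3-q->3 5-q->5 5-r->5
2. fire R0 via {0↦3, 1↦5, 2↦0}  →  V:6 E:4  edges: 0-p->0 1-r->0 3-p->3 5-q->5
normal form: no rule applies after step 2

Answer: 2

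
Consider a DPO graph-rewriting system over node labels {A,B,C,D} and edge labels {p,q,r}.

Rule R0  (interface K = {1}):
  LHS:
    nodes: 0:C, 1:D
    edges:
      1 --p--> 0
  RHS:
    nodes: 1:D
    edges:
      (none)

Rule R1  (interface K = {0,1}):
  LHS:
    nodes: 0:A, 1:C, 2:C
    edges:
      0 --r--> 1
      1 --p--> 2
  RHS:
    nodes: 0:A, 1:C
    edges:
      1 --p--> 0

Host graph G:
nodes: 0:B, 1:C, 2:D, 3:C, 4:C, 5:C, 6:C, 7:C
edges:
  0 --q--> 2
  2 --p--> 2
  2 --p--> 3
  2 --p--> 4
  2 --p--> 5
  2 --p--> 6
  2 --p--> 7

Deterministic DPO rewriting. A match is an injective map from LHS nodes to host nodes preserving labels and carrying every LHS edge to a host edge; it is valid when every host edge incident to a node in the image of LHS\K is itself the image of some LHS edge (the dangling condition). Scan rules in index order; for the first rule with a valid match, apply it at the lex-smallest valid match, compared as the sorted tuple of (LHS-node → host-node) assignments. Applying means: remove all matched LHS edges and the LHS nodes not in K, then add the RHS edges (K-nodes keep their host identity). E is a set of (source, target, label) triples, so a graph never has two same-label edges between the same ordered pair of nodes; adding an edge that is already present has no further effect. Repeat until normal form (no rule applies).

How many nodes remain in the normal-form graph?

Answer: 3

Steps:
initial: |V|=8 |E|=7  E = 0-q->2 2-p->2 2-p->3 2-p->4 2-p->5 2-p->6 2-p->7
step 1: apply R0 at {0↦3, 1↦2}  → |V|=7 |E|=6  E = 0-q->2 2-p->2 2-p->4 2-p->5 2-p->6 2-p->7
step 2: apply R0 at {0↦4, 1↦2}  → |V|=6 |E|=5  E = 0-q->2 2-p->2 2-p->5 2-p->6 2-p->7
step 3: apply R0 at {0↦5, 1↦2}  → |V|=5 |E|=4  E = 0-q->2 2-p->2 2-p->6 2-p->7
step 4: apply R0 at {0↦6, 1↦2}  → |V|=4 |E|=3  E = 0-q->2 2-p->2 2-p->7
step 5: apply R0 at {0↦7, 1↦2}  → |V|=3 |E|=2  E = 0-q->2 2-p->2
halt: no rule applies after step 5
NF nodes: {0:B, 1:C, 2:D}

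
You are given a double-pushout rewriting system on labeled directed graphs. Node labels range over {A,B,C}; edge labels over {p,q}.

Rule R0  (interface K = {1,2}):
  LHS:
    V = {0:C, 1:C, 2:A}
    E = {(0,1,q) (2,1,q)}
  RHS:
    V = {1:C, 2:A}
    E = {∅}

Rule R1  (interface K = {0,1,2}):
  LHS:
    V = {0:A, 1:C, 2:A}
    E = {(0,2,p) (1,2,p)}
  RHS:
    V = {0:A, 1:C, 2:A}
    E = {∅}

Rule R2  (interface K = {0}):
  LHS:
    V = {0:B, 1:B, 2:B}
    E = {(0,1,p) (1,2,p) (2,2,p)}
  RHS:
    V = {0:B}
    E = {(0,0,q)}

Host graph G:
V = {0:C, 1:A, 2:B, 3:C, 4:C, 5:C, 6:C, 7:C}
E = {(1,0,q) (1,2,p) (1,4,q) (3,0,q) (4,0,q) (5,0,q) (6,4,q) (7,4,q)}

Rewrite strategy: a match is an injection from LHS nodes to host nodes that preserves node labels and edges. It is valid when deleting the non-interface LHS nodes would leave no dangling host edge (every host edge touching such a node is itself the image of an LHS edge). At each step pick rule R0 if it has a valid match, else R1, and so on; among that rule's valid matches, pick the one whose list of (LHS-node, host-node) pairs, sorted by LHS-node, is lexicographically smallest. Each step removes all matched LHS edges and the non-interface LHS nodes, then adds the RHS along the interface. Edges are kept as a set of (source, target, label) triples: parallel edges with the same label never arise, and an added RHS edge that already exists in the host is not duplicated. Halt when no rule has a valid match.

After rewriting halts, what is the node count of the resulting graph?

Answer: 6

Derivation:
[0] host  ⇒  8 nodes, 8 edges  {1-q->0 1-p->2 1-q->4 3-q->0 4-q->0 5-q->0 6-q->4 7-q->4}
[1] R0 @ {0↦3, 1↦0, 2↦1}  ⇒  7 nodes, 6 edges  {1-p->2 1-q->4 4-q->0 5-q->0 6-q->4 7-q->4}
[2] R0 @ {0↦6, 1↦4, 2↦1}  ⇒  6 nodes, 4 edges  {1-p->2 4-q->0 5-q->0 7-q->4}
normal form: no rule applies after step 2
NF nodes: {0:C, 1:A, 2:B, 4:C, 5:C, 7:C}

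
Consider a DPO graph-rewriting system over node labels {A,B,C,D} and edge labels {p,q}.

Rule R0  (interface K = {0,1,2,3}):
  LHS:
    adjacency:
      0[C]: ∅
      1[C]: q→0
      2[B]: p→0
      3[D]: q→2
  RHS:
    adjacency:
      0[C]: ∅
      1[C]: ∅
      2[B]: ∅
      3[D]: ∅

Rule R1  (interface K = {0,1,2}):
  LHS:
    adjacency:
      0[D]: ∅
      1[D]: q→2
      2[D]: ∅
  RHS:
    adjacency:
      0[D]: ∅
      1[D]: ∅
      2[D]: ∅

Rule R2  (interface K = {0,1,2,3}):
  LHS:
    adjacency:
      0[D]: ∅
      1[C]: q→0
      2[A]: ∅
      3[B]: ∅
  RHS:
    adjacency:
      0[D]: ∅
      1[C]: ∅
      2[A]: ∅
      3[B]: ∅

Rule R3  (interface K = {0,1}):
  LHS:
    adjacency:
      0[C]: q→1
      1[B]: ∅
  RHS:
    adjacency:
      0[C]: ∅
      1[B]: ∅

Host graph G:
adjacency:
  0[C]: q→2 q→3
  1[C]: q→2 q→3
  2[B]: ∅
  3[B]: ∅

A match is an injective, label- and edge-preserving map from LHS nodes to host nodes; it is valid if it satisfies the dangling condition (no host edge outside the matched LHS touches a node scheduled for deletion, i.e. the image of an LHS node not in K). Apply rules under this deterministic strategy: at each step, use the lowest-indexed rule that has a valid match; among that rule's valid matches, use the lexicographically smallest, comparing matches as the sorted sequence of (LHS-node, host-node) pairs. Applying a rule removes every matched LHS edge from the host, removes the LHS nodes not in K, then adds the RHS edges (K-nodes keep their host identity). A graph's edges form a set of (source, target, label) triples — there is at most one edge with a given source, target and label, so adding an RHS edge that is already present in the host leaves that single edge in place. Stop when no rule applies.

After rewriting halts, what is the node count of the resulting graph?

[0] host  ⇒  4 nodes, 4 edges  {0-q->2 0-q->3 1-q->2 1-q->3}
[1] R3 @ {0↦0, 1↦2}  ⇒  4 nodes, 3 edges  {0-q->3 1-q->2 1-q->3}
[2] R3 @ {0↦0, 1↦3}  ⇒  4 nodes, 2 edges  {1-q->2 1-q->3}
[3] R3 @ {0↦1, 1↦2}  ⇒  4 nodes, 1 edges  {1-q->3}
[4] R3 @ {0↦1, 1↦3}  ⇒  4 nodes, 0 edges  {∅}
normal form: no rule applies after step 4
NF nodes: {0:C, 1:C, 2:B, 3:B}

Answer: 4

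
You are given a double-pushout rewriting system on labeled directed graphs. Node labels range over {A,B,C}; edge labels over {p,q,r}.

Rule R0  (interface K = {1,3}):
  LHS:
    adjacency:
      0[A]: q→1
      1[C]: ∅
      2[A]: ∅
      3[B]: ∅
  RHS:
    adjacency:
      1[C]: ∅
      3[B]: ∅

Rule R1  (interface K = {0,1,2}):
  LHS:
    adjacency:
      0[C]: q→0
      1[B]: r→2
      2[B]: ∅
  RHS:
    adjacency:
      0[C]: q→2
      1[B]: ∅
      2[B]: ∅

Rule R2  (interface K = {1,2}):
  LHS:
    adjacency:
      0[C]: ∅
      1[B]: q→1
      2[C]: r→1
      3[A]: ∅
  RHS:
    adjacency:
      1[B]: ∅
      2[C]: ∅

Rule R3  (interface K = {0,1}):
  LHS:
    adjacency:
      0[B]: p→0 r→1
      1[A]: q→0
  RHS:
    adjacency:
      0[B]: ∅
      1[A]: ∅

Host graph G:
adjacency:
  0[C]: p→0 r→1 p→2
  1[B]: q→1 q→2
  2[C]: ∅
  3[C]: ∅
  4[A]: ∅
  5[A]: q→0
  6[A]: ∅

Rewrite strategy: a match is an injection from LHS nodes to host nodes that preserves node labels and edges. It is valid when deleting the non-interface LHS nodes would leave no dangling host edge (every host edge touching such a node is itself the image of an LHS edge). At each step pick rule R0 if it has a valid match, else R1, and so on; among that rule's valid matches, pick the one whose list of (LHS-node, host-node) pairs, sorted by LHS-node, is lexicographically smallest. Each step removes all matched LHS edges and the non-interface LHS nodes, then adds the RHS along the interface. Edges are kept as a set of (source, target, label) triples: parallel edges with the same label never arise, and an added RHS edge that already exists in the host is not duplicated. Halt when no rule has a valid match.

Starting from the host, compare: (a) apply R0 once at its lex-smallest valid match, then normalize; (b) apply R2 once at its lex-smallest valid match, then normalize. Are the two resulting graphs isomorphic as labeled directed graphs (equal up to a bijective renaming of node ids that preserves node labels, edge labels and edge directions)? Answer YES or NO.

branch R0-first: apply at {0↦5, 1↦0, 2↦4, 3↦1} → |E|=5, then 1 more step(s) → NF |V|=3 |E|=3 V={0:C, 1:B, 2:C} E=0-p->0 0-p->2 1-q->2
branch R2-first: apply at {0↦3, 1↦1, 2↦0, 3↦4} → |E|=4, then 1 more step(s) → NF |V|=3 |E|=3 V={0:C, 1:B, 2:C} E=0-p->0 0-p->2 1-q->2
graphs isomorphic (equal up to label-preserving node renaming)

Answer: YES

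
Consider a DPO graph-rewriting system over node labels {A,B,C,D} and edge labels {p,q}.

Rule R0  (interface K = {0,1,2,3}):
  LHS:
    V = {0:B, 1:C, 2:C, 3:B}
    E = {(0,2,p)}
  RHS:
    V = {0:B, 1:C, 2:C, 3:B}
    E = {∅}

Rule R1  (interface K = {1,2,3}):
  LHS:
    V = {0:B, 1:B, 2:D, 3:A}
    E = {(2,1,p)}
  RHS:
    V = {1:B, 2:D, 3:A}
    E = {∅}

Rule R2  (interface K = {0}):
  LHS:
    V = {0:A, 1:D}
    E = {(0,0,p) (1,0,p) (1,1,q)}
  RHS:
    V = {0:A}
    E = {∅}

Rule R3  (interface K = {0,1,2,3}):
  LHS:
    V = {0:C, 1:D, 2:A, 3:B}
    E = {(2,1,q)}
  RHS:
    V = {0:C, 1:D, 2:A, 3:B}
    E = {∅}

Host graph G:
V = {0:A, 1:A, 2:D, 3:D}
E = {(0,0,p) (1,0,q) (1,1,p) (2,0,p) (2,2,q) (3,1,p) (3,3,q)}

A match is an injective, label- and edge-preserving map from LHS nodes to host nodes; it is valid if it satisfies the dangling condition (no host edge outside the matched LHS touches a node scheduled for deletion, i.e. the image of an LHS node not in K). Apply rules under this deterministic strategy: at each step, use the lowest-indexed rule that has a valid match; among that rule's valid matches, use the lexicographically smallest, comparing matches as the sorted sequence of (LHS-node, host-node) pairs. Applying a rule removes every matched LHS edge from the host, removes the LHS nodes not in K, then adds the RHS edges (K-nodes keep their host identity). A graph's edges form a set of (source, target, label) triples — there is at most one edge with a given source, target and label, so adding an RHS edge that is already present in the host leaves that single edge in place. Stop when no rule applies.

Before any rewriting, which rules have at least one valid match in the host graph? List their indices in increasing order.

Answer: [R2]

Rewrite trace:
R0: no valid match — LHS pattern not found
R1: no valid match — LHS pattern not found
R2: 2 valid matches — {0↦0, 1↦2}, {0↦1, 1↦3}
R3: no valid match — LHS pattern not found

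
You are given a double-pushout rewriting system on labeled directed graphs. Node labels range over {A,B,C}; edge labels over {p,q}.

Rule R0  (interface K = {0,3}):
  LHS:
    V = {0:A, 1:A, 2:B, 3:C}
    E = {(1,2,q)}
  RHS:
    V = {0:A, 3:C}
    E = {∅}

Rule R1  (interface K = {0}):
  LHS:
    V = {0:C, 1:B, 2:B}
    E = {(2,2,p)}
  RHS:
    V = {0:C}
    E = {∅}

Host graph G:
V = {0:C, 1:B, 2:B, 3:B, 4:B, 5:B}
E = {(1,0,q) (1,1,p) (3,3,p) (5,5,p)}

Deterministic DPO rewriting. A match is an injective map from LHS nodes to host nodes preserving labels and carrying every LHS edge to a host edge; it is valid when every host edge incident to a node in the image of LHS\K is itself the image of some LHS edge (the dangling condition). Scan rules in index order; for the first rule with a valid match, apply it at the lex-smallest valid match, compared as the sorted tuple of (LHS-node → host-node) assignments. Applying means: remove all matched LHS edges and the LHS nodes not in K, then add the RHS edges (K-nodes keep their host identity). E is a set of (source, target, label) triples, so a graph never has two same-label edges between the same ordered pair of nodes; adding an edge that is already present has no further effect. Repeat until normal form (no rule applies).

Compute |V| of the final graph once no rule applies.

[0] host  ⇒  6 nodes, 4 edges  {1-q->0 1-p->1 3-p->3 5-p->5}
[1] R1 @ {0↦0, 1↦2, 2↦3}  ⇒  4 nodes, 3 edges  {1-q->0 1-p->1 5-p->5}
[2] R1 @ {0↦0, 1↦4, 2↦5}  ⇒  2 nodes, 2 edges  {1-q->0 1-p->1}
halt: no rule applies after step 2
NF nodes: {0:C, 1:B}

Answer: 2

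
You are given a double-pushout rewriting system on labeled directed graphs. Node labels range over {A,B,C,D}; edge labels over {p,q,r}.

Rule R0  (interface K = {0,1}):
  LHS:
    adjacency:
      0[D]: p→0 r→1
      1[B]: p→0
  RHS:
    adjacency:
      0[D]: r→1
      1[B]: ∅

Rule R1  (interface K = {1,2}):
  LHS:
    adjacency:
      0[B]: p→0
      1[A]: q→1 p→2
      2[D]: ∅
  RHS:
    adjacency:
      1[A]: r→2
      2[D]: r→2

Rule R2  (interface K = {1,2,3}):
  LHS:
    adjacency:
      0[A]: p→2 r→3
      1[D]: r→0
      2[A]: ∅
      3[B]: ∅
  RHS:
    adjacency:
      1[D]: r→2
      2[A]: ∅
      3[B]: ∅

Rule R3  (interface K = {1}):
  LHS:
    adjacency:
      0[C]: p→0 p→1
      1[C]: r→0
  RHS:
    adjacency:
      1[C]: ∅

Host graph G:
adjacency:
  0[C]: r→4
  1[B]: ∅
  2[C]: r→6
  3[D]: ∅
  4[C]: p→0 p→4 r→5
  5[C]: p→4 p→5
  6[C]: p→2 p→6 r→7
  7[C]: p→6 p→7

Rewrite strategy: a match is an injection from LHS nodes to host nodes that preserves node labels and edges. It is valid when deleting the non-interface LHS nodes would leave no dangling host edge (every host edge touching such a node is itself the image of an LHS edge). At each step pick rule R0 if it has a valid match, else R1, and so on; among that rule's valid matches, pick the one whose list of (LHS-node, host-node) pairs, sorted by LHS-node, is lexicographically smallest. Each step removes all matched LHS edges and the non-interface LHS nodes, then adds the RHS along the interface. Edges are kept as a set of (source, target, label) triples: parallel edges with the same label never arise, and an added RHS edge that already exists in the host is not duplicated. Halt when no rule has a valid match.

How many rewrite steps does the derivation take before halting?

Answer: 4

Steps:
initial: |V|=8 |E|=12  E = 0-r->4 2-r->6 4-p->0 4-p->4 4-r->5 5-p->4 5-p->5 6-p->2 6-p->6 6-r->7 7-p->6 7-p->7
step 1: apply R3 at {0↦5, 1↦4}  → |V|=7 |E|=9  E = 0-r->4 2-r->6 4-p->0 4-p->4 6-p->2 6-p->6 6-r->7 7-p->6 7-p->7
step 2: apply R3 at {0↦4, 1↦0}  → |V|=6 |E|=6  E = 2-r->6 6-p->2 6-p->6 6-r->7 7-p->6 7-p->7
step 3: apply R3 at {0↦7, 1↦6}  → |V|=5 |E|=3  E = 2-r->6 6-p->2 6-p->6
step 4: apply R3 at {0↦6, 1↦2}  → |V|=4 |E|=0  E = ∅
normal form: no rule applies after step 4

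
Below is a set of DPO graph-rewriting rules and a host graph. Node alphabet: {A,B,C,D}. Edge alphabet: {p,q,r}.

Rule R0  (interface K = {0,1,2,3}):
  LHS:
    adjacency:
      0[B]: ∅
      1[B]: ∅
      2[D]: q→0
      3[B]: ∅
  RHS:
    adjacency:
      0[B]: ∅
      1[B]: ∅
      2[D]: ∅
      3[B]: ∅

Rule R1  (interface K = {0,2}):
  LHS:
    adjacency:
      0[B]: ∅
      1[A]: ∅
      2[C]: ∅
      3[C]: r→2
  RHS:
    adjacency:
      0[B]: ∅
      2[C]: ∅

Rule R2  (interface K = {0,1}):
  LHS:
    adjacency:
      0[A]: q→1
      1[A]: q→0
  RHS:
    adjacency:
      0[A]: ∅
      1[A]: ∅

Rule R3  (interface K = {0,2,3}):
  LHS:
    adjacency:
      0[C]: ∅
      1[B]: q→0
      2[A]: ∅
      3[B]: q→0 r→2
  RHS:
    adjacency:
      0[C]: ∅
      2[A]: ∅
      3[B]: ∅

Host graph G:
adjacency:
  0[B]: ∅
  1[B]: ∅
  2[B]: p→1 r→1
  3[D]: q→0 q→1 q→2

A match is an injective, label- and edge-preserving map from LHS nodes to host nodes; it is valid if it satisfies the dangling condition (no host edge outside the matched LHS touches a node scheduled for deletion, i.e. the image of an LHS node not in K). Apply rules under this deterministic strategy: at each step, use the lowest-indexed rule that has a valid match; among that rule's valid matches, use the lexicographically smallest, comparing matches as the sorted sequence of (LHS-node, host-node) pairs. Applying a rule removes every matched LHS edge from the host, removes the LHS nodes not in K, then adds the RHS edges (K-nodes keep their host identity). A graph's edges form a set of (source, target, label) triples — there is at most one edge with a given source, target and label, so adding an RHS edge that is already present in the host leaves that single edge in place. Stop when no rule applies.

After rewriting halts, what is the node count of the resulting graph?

Answer: 4

Rewrite trace:
start.  V:4 E:5  edges: 2-p->1 2-r->1 3-q->0 3-q->1 3-q->2
1. fire R0 via {0↦0, 1↦1, 2↦3, 3↦2}  →  V:4 E:4  edges: 2-p->1 2-r->1 3-q->1 3-q->2
2. fire R0 via {0↦1, 1↦0, 2↦3, 3↦2}  →  V:4 E:3  edges: 2-p->1 2-r->1 3-q->2
3. fire R0 via {0↦2, 1↦0, 2↦3, 3↦1}  →  V:4 E:2  edges: 2-p->1 2-r->1
halt: no rule applies after step 3
NF nodes: {0:B, 1:B, 2:B, 3:D}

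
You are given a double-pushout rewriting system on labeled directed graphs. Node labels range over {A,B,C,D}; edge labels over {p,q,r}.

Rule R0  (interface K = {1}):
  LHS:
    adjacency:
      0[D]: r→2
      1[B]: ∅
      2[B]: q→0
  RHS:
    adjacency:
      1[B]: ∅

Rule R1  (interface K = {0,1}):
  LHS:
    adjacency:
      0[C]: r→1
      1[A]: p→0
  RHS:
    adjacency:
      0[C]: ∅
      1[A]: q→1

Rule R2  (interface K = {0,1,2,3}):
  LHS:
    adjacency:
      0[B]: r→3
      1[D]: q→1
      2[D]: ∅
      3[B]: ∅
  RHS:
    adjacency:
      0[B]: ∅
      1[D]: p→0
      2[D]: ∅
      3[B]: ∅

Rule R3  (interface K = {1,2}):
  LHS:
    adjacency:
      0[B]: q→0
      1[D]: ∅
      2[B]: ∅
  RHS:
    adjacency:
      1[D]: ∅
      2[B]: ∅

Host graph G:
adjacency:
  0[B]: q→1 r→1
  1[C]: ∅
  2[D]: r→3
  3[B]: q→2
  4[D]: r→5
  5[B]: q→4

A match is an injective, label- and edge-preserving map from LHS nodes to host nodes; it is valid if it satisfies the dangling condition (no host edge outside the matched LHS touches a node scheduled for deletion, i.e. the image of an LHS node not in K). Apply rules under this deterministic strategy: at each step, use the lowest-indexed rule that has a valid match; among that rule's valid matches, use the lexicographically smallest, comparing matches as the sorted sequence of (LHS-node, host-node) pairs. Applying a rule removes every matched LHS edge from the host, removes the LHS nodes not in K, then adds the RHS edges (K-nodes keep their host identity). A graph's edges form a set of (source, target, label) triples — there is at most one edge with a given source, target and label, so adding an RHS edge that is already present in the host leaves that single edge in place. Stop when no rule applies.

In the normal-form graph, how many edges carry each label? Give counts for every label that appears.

initial: |V|=6 |E|=6  E = 0-q->1 0-r->1 2-r->3 3-q->2 4-r->5 5-q->4
step 1: apply R0 at {0↦2, 1↦0, 2↦3}  → |V|=4 |E|=4  E = 0-q->1 0-r->1 4-r->5 5-q->4
step 2: apply R0 at {0↦4, 1↦0, 2↦5}  → |V|=2 |E|=2  E = 0-q->1 0-r->1
normal form: no rule applies after step 2
NF edges: [(0, 1, 'q'), (0, 1, 'r')]

Answer: q:1 r:1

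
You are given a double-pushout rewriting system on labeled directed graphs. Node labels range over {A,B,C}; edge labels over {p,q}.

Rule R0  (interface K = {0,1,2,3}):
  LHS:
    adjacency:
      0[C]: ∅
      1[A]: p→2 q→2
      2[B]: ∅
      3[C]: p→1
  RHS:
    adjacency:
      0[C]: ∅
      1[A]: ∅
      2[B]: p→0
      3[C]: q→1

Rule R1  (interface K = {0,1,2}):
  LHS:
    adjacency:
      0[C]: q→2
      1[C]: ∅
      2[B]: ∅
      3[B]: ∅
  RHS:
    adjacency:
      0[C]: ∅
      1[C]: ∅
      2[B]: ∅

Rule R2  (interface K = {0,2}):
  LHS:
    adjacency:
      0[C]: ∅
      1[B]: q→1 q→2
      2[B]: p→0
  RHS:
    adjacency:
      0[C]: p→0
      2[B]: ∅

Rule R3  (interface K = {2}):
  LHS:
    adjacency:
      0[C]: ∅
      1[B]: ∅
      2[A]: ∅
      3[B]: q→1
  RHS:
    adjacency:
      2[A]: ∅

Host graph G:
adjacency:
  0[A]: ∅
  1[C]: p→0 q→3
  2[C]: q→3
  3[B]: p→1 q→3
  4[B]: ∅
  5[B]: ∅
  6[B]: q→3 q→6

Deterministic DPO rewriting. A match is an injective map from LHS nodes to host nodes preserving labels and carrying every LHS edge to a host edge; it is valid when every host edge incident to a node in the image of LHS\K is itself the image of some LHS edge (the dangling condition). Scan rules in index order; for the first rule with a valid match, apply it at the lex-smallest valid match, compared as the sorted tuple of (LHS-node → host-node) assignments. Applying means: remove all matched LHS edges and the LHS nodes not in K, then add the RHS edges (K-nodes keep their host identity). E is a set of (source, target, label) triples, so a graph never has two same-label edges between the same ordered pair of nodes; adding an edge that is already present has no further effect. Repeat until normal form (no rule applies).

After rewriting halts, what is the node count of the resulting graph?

start.  V:7 E:7  edges: 1-p->0 1-q->3 2-q->3 3-p->1 3-q->3 6-q->3 6-q->6
1. fire R1 via {0↦1, 1↦2, 2↦3, 3↦4}  →  V:6 E:6  edges: 1-p->0 2-q->3 3-p->1 3-q->3 6-q->3 6-q->6
2. fire R1 via {0↦2, 1↦1, 2↦3, 3↦5}  →  V:5 E:5  edges: 1-p->0 3-p->1 3-q->3 6-q->3 6-q->6
3. fire R2 via {0↦1, 1↦6, 2↦3}  →  V:4 E:3  edges: 1-p->0 1-p->1 3-q->3
normal form: no rule applies after step 3
NF nodes: {0:A, 1:C, 2:C, 3:B}

Answer: 4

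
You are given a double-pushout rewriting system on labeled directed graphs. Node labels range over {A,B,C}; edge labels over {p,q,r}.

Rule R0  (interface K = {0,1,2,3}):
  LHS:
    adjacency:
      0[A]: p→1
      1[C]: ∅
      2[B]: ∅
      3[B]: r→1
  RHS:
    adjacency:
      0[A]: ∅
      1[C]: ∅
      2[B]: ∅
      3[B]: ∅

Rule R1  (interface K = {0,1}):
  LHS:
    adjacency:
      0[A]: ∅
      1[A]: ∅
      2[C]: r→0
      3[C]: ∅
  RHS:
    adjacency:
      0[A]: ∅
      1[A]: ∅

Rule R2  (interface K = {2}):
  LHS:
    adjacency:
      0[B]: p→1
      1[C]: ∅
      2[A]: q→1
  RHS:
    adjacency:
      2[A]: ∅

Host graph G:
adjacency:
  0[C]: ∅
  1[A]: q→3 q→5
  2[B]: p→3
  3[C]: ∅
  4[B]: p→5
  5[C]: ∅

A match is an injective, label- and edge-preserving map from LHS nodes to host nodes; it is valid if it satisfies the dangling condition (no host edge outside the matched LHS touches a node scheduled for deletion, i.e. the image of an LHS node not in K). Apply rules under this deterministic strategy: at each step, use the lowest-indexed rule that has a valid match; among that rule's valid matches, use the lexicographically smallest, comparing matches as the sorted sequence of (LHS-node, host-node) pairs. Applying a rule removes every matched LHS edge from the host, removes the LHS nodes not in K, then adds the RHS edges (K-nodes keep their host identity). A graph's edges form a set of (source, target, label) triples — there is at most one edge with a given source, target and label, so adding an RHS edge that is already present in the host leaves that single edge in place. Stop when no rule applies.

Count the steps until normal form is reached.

start.  V:6 E:4  edges: 1-q->3 1-q->5 2-p->3 4-p->5
1. fire R2 via {0↦2, 1↦3, 2↦1}  →  V:4 E:2  edges: 1-q->5 4-p->5
2. fire R2 via {0↦4, 1↦5, 2↦1}  →  V:2 E:0  edges: ∅
halt: no rule applies after step 2

Answer: 2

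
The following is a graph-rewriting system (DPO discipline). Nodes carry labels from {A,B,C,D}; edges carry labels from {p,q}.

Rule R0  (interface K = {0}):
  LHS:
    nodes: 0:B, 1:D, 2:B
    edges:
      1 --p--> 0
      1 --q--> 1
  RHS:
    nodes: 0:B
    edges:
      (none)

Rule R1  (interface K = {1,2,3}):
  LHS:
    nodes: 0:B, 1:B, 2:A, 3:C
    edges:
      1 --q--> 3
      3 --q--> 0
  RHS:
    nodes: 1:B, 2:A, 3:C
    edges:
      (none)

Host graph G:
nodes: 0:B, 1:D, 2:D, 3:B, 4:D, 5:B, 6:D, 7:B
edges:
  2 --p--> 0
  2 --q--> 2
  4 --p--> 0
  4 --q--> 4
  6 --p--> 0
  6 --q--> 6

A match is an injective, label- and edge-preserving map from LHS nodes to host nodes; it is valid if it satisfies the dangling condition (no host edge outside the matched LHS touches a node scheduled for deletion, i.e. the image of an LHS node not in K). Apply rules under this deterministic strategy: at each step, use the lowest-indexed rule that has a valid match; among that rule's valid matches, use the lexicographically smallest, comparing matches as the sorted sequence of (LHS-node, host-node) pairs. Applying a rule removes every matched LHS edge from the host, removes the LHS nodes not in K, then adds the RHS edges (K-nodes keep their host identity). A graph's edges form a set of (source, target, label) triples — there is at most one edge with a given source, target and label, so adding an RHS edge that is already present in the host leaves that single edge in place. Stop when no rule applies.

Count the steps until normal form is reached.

initial: |V|=8 |E|=6  E = 2-p->0 2-q->2 4-p->0 4-q->4 6-p->0 6-q->6
step 1: apply R0 at {0↦0, 1↦2, 2↦3}  → |V|=6 |E|=4  E = 4-p->0 4-q->4 6-p->0 6-q->6
step 2: apply R0 at {0↦0, 1↦4, 2↦5}  → |V|=4 |E|=2  E = 6-p->0 6-q->6
step 3: apply R0 at {0↦0, 1↦6, 2↦7}  → |V|=2 |E|=0  E = ∅
halt: no rule applies after step 3

Answer: 3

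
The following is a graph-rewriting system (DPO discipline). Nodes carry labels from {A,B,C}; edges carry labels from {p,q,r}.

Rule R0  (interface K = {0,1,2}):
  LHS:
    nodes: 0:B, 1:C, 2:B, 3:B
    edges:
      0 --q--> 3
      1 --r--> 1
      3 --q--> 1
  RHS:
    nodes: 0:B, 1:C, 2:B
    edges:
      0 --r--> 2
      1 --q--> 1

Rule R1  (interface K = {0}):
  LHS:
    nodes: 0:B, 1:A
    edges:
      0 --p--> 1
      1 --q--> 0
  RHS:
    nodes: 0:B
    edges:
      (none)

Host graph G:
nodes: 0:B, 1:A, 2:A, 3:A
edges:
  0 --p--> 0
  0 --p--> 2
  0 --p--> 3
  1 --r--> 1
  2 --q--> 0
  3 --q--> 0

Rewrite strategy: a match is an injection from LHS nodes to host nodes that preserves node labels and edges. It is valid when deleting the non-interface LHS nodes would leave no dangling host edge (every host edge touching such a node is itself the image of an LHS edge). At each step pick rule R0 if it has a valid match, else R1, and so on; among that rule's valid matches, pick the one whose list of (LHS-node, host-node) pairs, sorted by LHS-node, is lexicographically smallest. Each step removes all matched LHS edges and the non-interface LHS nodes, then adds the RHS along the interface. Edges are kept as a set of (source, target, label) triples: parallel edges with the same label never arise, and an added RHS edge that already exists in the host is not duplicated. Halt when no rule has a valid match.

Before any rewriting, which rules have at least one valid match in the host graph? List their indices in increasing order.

Answer: [R1]

Steps:
R0: no valid match — LHS pattern not found
R1: 2 valid matches — {0↦0, 1↦2}, {0↦0, 1↦3}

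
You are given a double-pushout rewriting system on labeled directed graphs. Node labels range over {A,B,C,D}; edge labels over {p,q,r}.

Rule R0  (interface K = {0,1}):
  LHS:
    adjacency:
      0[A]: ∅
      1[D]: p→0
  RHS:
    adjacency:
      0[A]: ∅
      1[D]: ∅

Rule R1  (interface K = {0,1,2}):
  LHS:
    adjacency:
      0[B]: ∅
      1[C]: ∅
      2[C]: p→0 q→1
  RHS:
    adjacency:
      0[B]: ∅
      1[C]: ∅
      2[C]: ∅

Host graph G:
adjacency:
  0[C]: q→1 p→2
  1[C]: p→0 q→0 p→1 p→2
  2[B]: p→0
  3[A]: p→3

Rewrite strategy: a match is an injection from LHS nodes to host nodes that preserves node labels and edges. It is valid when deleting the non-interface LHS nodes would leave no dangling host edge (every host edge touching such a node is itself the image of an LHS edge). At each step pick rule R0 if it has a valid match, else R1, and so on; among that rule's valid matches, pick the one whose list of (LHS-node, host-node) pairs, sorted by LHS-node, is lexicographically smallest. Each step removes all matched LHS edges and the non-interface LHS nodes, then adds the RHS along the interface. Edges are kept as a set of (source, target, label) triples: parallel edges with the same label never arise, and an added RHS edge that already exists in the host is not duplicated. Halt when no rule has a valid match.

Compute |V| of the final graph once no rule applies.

Answer: 4

Steps:
[0] host  ⇒  4 nodes, 8 edges  {0-q->1 0-p->2 1-p->0 1-q->0 1-p->1 1-p->2 2-p->0 3-p->3}
[1] R1 @ {0↦2, 1↦0, 2↦1}  ⇒  4 nodes, 6 edges  {0-q->1 0-p->2 1-p->0 1-p->1 2-p->0 3-p->3}
[2] R1 @ {0↦2, 1↦1, 2↦0}  ⇒  4 nodes, 4 edges  {1-p->0 1-p->1 2-p->0 3-p->3}
final graph: no rule applies after step 2
NF nodes: {0:C, 1:C, 2:B, 3:A}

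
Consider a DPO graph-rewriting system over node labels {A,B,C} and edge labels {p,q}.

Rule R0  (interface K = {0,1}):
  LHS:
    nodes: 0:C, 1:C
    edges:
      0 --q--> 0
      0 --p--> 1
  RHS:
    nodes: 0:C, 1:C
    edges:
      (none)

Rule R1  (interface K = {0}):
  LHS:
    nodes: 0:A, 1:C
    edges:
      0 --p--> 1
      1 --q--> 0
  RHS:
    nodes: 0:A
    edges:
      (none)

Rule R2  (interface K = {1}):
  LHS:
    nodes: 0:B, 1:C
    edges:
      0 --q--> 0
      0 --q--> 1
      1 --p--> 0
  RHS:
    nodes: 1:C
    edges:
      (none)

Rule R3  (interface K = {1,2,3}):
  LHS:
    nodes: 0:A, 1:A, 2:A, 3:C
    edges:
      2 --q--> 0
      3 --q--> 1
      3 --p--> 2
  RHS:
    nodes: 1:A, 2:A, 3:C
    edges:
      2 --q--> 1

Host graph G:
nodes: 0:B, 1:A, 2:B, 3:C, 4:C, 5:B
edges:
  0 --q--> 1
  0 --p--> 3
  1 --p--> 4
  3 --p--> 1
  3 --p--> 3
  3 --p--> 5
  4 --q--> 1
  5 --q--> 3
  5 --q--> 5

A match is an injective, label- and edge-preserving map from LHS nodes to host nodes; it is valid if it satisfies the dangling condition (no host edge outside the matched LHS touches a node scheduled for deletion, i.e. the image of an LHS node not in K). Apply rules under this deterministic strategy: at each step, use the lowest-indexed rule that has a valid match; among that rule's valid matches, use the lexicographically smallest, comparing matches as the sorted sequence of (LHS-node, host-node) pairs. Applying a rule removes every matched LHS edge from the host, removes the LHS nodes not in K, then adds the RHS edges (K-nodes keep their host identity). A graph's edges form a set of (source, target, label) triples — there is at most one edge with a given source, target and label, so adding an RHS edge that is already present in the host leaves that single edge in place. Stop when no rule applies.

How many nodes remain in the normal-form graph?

start.  V:6 E:9  edges: 0-q->1 0-p->3 1-p->4 3-p->1 3-p->3 3-p->5 4-q->1 5-q->3 5-q->5
1. fire R1 via {0↦1, 1↦4}  →  V:5 E:7  edges: 0-q->1 0-p->3 3-p->1 3-p->3 3-p->5 5-q->3 5-q->5
2. fire R2 via {0↦5, 1↦3}  →  V:4 E:4  edges: 0-q->1 0-p->3 3-p->1 3-p->3
final graph: no rule applies after step 2
NF nodes: {0:B, 1:A, 2:B, 3:C}

Answer: 4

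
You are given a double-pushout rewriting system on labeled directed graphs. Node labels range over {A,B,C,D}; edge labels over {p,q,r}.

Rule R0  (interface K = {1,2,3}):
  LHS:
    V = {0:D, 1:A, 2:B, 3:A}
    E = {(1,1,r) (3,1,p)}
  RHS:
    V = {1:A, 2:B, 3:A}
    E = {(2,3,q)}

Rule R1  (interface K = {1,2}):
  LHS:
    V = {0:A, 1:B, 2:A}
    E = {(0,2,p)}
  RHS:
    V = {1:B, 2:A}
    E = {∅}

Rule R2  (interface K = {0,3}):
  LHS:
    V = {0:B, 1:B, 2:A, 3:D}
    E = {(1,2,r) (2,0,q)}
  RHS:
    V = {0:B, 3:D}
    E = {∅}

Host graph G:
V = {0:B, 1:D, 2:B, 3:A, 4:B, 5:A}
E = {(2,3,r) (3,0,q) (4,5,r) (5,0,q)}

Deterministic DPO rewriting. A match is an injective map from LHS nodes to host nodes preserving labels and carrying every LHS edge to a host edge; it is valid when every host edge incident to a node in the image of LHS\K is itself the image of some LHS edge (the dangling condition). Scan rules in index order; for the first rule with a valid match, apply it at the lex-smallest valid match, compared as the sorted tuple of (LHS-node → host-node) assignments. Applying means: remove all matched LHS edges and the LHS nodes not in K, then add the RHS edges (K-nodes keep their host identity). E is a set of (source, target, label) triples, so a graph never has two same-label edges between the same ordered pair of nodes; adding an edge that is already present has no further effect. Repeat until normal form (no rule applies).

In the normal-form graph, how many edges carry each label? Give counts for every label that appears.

Answer: (no edges)

Rewrite trace:
start.  V:6 E:4  edges: 2-r->3 3-q->0 4-r->5 5-q->0
1. fire R2 via {0↦0, 1↦2, 2↦3, 3↦1}  →  V:4 E:2  edges: 4-r->5 5-q->0
2. fire R2 via {0↦0, 1↦4, 2↦5, 3↦1}  →  V:2 E:0  edges: ∅
normal form: no rule applies after step 2
NF edges: []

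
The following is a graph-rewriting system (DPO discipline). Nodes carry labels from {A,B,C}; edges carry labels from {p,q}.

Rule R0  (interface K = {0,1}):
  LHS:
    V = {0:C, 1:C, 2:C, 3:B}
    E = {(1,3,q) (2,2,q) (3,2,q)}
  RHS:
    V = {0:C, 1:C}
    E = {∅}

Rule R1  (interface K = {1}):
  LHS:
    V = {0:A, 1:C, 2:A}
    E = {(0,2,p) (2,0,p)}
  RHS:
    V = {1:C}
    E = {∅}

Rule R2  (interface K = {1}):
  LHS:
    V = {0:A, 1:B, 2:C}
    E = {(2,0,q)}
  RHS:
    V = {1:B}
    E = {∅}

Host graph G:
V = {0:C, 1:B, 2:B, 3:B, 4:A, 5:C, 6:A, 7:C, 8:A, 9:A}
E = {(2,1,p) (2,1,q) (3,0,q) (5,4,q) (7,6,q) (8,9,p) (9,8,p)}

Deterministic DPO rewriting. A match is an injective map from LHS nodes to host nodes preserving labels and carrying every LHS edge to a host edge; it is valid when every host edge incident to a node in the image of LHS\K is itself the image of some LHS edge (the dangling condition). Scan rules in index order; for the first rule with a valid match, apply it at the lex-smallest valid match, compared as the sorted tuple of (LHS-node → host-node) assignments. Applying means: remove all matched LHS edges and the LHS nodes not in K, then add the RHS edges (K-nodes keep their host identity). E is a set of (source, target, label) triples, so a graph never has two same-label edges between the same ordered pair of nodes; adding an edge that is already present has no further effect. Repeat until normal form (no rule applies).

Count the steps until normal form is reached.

[0] host  ⇒  10 nodes, 7 edges  {2-p->1 2-q->1 3-q->0 5-q->4 7-q->6 8-p->9 9-p->8}
[1] R1 @ {0↦8, 1↦0, 2↦9}  ⇒  8 nodes, 5 edges  {2-p->1 2-q->1 3-q->0 5-q->4 7-q->6}
[2] R2 @ {0↦4, 1↦1, 2↦5}  ⇒  6 nodes, 4 edges  {2-p->1 2-q->1 3-q->0 7-q->6}
[3] R2 @ {0↦6, 1↦1, 2↦7}  ⇒  4 nodes, 3 edges  {2-p->1 2-q->1 3-q->0}
halt: no rule applies after step 3

Answer: 3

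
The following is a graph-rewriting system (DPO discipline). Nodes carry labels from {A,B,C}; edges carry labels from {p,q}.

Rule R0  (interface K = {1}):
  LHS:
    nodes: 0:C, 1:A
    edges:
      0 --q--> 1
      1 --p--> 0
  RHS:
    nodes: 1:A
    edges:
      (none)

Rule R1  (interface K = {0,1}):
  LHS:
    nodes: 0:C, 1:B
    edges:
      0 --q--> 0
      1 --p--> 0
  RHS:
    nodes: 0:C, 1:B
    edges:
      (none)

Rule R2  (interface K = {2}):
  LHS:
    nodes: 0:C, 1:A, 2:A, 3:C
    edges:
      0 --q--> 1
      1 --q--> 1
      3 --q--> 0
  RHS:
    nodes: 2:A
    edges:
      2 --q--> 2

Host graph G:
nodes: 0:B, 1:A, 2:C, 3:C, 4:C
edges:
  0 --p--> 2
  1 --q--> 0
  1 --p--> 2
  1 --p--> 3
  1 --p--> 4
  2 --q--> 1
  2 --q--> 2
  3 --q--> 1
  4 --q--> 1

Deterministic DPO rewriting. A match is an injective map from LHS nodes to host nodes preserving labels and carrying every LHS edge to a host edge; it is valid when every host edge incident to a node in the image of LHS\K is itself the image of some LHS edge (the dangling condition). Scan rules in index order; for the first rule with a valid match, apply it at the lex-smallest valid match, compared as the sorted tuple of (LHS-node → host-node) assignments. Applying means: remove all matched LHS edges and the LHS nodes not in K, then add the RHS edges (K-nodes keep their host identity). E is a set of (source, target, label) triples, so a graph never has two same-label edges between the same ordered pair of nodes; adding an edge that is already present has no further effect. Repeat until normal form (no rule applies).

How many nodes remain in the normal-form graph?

Answer: 2

Rewrite trace:
initial: |V|=5 |E|=9  E = 0-p->2 1-q->0 1-p->2 1-p->3 1-p->4 2-q->1 2-q->2 3-q->1 4-q->1
step 1: apply R0 at {0↦3, 1↦1}  → |V|=4 |E|=7  E = 0-p->2 1-q->0 1-p->2 1-p->4 2-q->1 2-q->2 4-q->1
step 2: apply R0 at {0↦4, 1↦1}  → |V|=3 |E|=5  E = 0-p->2 1-q->0 1-p->2 2-q->1 2-q->2
step 3: apply R1 at {0↦2, 1↦0}  → |V|=3 |E|=3  E = 1-q->0 1-p->2 2-q->1
step 4: apply R0 at {0↦2, 1↦1}  → |V|=2 |E|=1  E = 1-q->0
halt: no rule applies after step 4
NF nodes: {0:B, 1:A}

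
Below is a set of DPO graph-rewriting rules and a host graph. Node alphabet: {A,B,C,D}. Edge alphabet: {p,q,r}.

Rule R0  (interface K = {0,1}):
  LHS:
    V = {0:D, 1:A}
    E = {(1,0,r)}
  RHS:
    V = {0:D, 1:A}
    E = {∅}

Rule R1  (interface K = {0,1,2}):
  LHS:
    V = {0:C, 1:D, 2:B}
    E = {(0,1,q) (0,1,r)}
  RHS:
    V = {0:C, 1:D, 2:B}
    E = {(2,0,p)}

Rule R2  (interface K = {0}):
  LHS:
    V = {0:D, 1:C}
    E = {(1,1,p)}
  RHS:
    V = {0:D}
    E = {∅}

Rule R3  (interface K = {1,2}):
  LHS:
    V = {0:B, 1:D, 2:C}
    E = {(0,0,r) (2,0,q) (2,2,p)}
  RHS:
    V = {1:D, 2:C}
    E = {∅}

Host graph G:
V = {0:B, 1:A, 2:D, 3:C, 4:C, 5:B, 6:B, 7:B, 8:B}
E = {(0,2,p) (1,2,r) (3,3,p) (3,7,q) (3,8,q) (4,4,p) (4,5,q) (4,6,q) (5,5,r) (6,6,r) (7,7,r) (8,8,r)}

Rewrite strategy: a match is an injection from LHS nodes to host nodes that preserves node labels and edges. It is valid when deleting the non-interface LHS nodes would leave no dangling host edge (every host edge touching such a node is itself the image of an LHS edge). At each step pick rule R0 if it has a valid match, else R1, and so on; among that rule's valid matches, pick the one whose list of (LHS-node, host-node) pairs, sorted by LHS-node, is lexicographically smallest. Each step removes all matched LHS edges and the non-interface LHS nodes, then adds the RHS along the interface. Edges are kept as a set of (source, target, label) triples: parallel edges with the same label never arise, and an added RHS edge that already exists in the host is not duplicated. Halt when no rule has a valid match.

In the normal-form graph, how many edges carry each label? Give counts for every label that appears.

start.  V:9 E:12  edges: 0-p->2 1-r->2 3-p->3 3-q->7 3-q->8 4-p->4 4-q->5 4-q->6 5-r->5 6-r->6 7-r->7 8-r->8
1. fire R0 via {0↦2, 1↦1}  →  V:9 E:11  edges: 0-p->2 3-p->3 3-q->7 3-q->8 4-p->4 4-q->5 4-q->6 5-r->5 6-r->6 7-r->7 8-r->8
2. fire R3 via {0↦5, 1↦2, 2↦4}  →  V:8 E:8  edges: 0-p->2 3-p->3 3-q->7 3-q->8 4-q->6 6-r->6 7-r->7 8-r->8
3. fire R3 via {0↦7, 1↦2, 2↦3}  →  V:7 E:5  edges: 0-p->2 3-q->8 4-q->6 6-r->6 8-r->8
normal form: no rule applies after step 3
NF edges: [(0, 2, 'p'), (3, 8, 'q'), (4, 6, 'q'), (6, 6, 'r'), (8, 8, 'r')]

Answer: p:1 q:2 r:2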